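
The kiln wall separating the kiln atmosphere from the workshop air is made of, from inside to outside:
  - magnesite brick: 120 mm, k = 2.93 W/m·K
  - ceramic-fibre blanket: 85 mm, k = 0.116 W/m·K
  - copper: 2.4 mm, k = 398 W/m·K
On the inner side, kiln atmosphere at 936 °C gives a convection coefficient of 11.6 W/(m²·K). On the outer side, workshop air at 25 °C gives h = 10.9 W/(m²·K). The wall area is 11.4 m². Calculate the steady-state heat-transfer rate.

Q ≈ 10900 W

Model the wall as resistances in series:
R_inner film = 1/(h_i·A) = 1/(11.6×11.4) = 0.007562 K/W
R_magnesite brick = L/(kA) = 0.12/(2.93×11.4) = 0.003593 K/W
R_ceramic-fibre blanket = L/(kA) = 0.085/(0.116×11.4) = 0.06428 K/W
R_copper = L/(kA) = 0.0024/(398×11.4) = 5.29×10^-7 K/W
R_outer film = 1/(h_o·A) = 1/(10.9×11.4) = 0.008048 K/W
R_total = 0.08348 K/W
Q = ΔT / R_total = 911 / 0.08348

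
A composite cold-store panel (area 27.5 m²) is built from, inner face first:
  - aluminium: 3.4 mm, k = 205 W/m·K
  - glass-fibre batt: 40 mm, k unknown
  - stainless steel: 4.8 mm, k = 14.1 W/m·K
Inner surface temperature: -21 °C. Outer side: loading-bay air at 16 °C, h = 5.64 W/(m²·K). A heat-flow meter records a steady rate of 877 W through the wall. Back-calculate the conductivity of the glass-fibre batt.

Treating each layer as a thermal resistance in series:
R_aluminium = L/(kA) = 0.0034/(205×27.5) = 6.031×10^-7 K/W
R_stainless steel = L/(kA) = 0.0048/(14.1×27.5) = 1.238×10^-5 K/W
R_outer film = 1/(h_o·A) = 1/(5.64×27.5) = 0.006447 K/W
Sum of known resistances R_other = 0.00646 K/W
Total R = ΔT/Q = 37/877 = 0.04219 K/W
R_glass-fibre batt = R_total − R_other = 0.03573 K/W
k = L/(R·A) = 0.04/(0.03573×27.5)

k ≈ 0.0407 W/(m·K)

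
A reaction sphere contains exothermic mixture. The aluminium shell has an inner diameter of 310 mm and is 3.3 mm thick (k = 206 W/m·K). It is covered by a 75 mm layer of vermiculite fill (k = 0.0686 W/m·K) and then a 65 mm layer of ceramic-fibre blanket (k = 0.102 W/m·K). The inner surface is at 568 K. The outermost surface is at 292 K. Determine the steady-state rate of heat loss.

Q ≈ 89.5 W

For a spherical shell R = (1/r₁ − 1/r₂)/(4πk); film R = 1/(h·4πr²). In series:
R_aluminium shell = (1/0.155 − 1/0.1583)/(4π×206) = 5.195×10^-5 K/W
R_vermiculite fill = (1/0.1583 − 1/0.2333)/(4π×0.0686) = 2.356 K/W
R_ceramic-fibre blanket = (1/0.2333 − 1/0.2983)/(4π×0.102) = 0.7287 K/W
R_total = 3.084 K/W
Q = ΔT/R_total = 276/3.084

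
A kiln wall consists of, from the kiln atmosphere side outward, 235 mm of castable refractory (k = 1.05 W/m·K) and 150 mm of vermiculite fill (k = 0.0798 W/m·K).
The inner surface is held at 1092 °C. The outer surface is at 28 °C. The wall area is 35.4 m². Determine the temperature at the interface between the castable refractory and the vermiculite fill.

T ≈ 979 °C

Thermal resistances in series:
R_castable refractory = L/(kA) = 0.235/(1.05×35.4) = 0.006322 K/W
R_vermiculite fill = L/(kA) = 0.15/(0.0798×35.4) = 0.0531 K/W
R_total = 0.05942 K/W;  Q = ΔT/R_total = 1064/0.05942 = 17910 W
T_interface = T_inner − Q·ΣR(inner→interface) = 1092 − 17900×0.006322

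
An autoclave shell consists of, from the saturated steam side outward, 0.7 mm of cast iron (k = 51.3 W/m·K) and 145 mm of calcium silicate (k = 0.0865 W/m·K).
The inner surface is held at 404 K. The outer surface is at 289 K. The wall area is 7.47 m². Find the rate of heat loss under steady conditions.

Q ≈ 512 W

Treating each layer as a thermal resistance in series:
R_cast iron = L/(kA) = 0.0007/(51.3×7.47) = 1.827×10^-6 K/W
R_calcium silicate = L/(kA) = 0.145/(0.0865×7.47) = 0.2244 K/W
R_total = 0.2244 K/W
Q = ΔT / R_total = 115 / 0.2244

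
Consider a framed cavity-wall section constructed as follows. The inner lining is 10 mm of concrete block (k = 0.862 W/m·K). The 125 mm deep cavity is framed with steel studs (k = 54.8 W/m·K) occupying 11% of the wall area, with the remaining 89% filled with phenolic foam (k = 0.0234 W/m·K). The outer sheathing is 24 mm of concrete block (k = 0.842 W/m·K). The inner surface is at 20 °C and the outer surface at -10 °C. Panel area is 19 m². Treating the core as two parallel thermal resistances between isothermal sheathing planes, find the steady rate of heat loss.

Sheathing layers in series; stud and cavity paths in parallel between them.
R_inner = 0.01/(0.862×19) = 6.106×10^-4 K/W
R_stud  = 0.125/(54.8×0.11×19) = 0.001091 K/W
R_cav   = 0.125/(0.0234×0.89×19) = 0.3159 K/W
1/R_core = 1/R_stud + 1/R_cav → R_core = 0.001088 K/W
R_outer = 0.024/(0.842×19) = 0.0015 K/W
R_total = 0.003198 K/W
Q = ΔT/R_total = 30/0.003198

Q ≈ 9380 W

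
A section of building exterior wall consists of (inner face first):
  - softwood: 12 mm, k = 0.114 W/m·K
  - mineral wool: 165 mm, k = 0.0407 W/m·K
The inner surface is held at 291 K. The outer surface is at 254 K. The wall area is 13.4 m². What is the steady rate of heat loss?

Model the wall as resistances in series:
R_softwood = L/(kA) = 0.012/(0.114×13.4) = 0.007855 K/W
R_mineral wool = L/(kA) = 0.165/(0.0407×13.4) = 0.3025 K/W
R_total = 0.3104 K/W
Q = ΔT / R_total = 37 / 0.3104

Q ≈ 119 W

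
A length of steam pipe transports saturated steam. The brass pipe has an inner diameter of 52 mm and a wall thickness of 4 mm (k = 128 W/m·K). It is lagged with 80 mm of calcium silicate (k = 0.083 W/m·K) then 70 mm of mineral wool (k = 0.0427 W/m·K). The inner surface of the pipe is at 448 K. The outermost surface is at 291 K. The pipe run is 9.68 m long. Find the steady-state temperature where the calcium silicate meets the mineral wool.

T ≈ 358 K

Radial resistances (cylindrical: R_cond = ln(r_o/r_i)/(2πkL), R_conv = 1/(h·2πrL)):
R_brass pipe wall = ln(30/26)/(2π×128×9.68) = 1.838×10^-5 K/W
R_calcium silicate = ln(110/30)/(2π×0.083×9.68) = 0.2574 K/W
R_mineral wool = ln(180/110)/(2π×0.0427×9.68) = 0.1896 K/W
R_total = 0.447 K/W
Q = ΔT/R_total = 157/0.447
Q = 351 W
T_interface = T_inner − Q·ΣR(inner→interface) = 448 − 351×0.2574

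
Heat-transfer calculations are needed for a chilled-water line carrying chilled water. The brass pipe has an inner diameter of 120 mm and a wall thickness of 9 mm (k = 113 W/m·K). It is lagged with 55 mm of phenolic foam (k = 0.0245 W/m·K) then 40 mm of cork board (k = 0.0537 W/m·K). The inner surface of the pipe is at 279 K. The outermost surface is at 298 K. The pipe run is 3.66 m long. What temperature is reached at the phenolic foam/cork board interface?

For a radial system each layer contributes R = ln(r_out/r_in)/(2πkL); films add R = 1/(hA).
R_brass pipe wall = ln(69/60)/(2π×113×3.66) = 5.378×10^-5 K/W
R_phenolic foam = ln(124/69)/(2π×0.0245×3.66) = 1.04 K/W
R_cork board = ln(164/124)/(2π×0.0537×3.66) = 0.2264 K/W
R_total = 1.267 K/W
Q = ΔT/R_total = 19/1.267
Q = 15 W
T_interface = T_inner + Q·ΣR(inner→interface) = 279 + 15×1.04

T ≈ 295 K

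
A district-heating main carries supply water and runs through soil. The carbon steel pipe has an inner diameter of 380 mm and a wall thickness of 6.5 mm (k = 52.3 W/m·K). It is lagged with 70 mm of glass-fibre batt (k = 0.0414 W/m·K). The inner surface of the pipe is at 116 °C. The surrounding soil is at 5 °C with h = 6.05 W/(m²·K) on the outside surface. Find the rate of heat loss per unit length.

q′ ≈ 87.4 W/m

Radial resistances (cylindrical: R_cond = ln(r_o/r_i)/(2πkL), R_conv = 1/(h·2πrL)):
R_carbon steel pipe wall = ln(196.5/190)/(2π×52.3×1) = 1.024×10^-4 K/W
R_glass-fibre batt = ln(266.5/196.5)/(2π×0.0414×1) = 1.171 K/W
R_outer film = 1/(h_o·2πr_oL) = 1/(6.05×2π×0.2665×1) = 0.09871 K/W
R_total = 1.27 K/W
Q = ΔT/R_total = 111/1.27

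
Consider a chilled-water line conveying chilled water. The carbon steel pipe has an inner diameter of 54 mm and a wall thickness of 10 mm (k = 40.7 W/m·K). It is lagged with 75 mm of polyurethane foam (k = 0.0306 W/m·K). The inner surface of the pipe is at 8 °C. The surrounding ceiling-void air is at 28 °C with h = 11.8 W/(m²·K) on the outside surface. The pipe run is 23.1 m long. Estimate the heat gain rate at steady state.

Q ≈ 78.5 W

Per-layer cylindrical resistances, series-summed:
R_carbon steel pipe wall = ln(37/27)/(2π×40.7×23.1) = 5.334×10^-5 K/W
R_polyurethane foam = ln(112/37)/(2π×0.0306×23.1) = 0.2494 K/W
R_outer film = 1/(h_o·2πr_oL) = 1/(11.8×2π×0.112×23.1) = 0.005213 K/W
R_total = 0.2546 K/W
Q = ΔT/R_total = 20/0.2546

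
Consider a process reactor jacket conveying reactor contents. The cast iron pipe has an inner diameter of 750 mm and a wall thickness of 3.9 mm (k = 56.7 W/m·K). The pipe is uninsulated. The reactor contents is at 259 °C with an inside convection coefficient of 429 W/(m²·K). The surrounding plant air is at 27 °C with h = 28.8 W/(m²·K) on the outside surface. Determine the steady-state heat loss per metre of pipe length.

Per-layer cylindrical resistances, series-summed:
R_inner film = 1/(h_i·2πr₁L) = 1/(429×2π×0.375×1) = 9.893×10^-4 K/W
R_cast iron pipe wall = ln(378.9/375)/(2π×56.7×1) = 2.904×10^-5 K/W
R_outer film = 1/(h_o·2πr_oL) = 1/(28.8×2π×0.3789×1) = 0.01458 K/W
R_total = 0.0156 K/W
Q = ΔT/R_total = 232/0.0156

q′ ≈ 14900 W/m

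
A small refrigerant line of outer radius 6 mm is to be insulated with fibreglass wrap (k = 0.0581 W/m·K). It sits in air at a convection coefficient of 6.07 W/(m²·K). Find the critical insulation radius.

r_cr ≈ 9.57 mm

For a cylinder r_cr = k/h = 0.0581/6.07
r_cr = 9.57 mm; since the bare radius (6 mm) is below r_cr, adding a thin layer of insulation will *increase* heat loss.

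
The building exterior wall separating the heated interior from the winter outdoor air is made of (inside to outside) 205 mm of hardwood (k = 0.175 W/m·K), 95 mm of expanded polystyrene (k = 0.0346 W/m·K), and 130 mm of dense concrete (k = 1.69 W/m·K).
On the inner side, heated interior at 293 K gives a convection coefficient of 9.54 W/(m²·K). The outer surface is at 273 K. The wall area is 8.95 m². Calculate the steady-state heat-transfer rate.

Model the wall as resistances in series:
R_inner film = 1/(h_i·A) = 1/(9.54×8.95) = 0.01171 K/W
R_hardwood = L/(kA) = 0.205/(0.175×8.95) = 0.1309 K/W
R_expanded polystyrene = L/(kA) = 0.095/(0.0346×8.95) = 0.3068 K/W
R_dense concrete = L/(kA) = 0.13/(1.69×8.95) = 0.008595 K/W
R_total = 0.458 K/W
Q = ΔT / R_total = 20 / 0.458

Q ≈ 43.7 W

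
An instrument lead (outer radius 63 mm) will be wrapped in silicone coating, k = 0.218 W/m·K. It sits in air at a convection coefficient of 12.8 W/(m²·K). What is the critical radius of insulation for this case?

For a cylinder r_cr = k/h = 0.218/12.8
r_cr = 17 mm; since the bare radius (63 mm) is above r_cr, any added insulation will reduce heat loss.

r_cr ≈ 17 mm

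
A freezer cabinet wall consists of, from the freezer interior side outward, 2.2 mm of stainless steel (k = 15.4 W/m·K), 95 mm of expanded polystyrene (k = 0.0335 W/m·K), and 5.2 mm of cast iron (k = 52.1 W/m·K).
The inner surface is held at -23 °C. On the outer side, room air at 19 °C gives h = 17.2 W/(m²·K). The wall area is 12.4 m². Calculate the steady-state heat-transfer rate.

Q ≈ 180 W

Series thermal resistances:
R_stainless steel = L/(kA) = 0.0022/(15.4×12.4) = 1.152×10^-5 K/W
R_expanded polystyrene = L/(kA) = 0.095/(0.0335×12.4) = 0.2287 K/W
R_cast iron = L/(kA) = 0.0052/(52.1×12.4) = 8.049×10^-6 K/W
R_outer film = 1/(h_o·A) = 1/(17.2×12.4) = 0.004689 K/W
R_total = 0.2334 K/W
Q = ΔT / R_total = 42 / 0.2334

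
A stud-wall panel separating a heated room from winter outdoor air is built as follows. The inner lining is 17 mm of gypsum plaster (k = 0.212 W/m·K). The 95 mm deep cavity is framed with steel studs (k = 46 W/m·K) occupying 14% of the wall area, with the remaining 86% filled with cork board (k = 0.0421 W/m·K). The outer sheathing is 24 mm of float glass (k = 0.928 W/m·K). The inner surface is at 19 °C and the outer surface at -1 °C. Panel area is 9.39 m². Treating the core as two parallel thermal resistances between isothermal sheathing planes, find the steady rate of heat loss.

Sheathing layers in series; stud and cavity paths in parallel between them.
R_inner = 0.017/(0.212×9.39) = 0.00854 K/W
R_stud  = 0.095/(46×0.14×9.39) = 0.001571 K/W
R_cav   = 0.095/(0.0421×0.86×9.39) = 0.2794 K/W
1/R_core = 1/R_stud + 1/R_cav → R_core = 0.001562 K/W
R_outer = 0.024/(0.928×9.39) = 0.002754 K/W
R_total = 0.01286 K/W
Q = ΔT/R_total = 20/0.01286

Q ≈ 1560 W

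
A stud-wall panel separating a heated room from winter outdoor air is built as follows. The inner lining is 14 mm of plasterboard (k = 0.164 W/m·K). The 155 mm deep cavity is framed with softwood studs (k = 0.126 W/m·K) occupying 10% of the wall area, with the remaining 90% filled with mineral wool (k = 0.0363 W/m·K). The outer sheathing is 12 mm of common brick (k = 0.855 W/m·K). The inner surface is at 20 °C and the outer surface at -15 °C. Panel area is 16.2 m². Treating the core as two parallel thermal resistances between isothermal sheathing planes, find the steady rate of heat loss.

Q ≈ 161 W

Sheathing layers in series; stud and cavity paths in parallel between them.
R_inner = 0.014/(0.164×16.2) = 0.005269 K/W
R_stud  = 0.155/(0.126×0.1×16.2) = 0.7594 K/W
R_cav   = 0.155/(0.0363×0.9×16.2) = 0.2929 K/W
1/R_core = 1/R_stud + 1/R_cav → R_core = 0.2114 K/W
R_outer = 0.012/(0.855×16.2) = 8.664×10^-4 K/W
R_total = 0.2175 K/W
Q = ΔT/R_total = 35/0.2175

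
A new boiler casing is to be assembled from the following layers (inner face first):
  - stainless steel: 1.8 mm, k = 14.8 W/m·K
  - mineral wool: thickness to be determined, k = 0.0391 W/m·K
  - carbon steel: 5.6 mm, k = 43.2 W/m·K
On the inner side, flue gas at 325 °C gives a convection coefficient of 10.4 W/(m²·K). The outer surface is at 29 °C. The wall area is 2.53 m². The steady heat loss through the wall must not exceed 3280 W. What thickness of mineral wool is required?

Treating each layer as a thermal resistance in series:
R_inner film = 1/(h_i·A) = 1/(10.4×2.53) = 0.03801 K/W
R_stainless steel = L/(kA) = 0.0018/(14.8×2.53) = 4.807×10^-5 K/W
R_carbon steel = L/(kA) = 0.0056/(43.2×2.53) = 5.124×10^-5 K/W
Sum of the known resistances R_other = 0.0381 K/W
Required total resistance R_tot = ΔT/Q_allow = 296/3280 = 0.09024 K/W
R_mineral wool = R_tot − R_other = 0.05214 K/W
L = R·k·A = 0.05214×0.0391×2.53

L ≈ 5.16 mm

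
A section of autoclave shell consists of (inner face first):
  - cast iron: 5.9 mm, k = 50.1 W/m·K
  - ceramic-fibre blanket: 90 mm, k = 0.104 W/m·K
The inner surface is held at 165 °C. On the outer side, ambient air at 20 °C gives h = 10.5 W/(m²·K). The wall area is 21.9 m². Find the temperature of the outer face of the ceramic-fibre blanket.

Thermal resistances in series:
R_cast iron = L/(kA) = 0.0059/(50.1×21.9) = 5.377×10^-6 K/W
R_ceramic-fibre blanket = L/(kA) = 0.09/(0.104×21.9) = 0.03952 K/W
R_outer film = 1/(h_o·A) = 1/(10.5×21.9) = 0.004349 K/W
R_total = 0.04387 K/W;  Q = ΔT/R_total = 145/0.04387 = 3305 W
T_interface = T_inner − Q·ΣR(inner→interface) = 165 − 3310×0.03952

T ≈ 34.4 °C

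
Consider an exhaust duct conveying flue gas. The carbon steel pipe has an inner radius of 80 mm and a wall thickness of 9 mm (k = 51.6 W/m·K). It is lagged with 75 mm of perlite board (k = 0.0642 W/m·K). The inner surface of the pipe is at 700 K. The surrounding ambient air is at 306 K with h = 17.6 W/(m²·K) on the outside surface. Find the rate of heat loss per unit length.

q′ ≈ 251 W/m

Cylindrical conduction, so R = ln(r₂/r₁)/(2πkL) per layer, in series:
R_carbon steel pipe wall = ln(89/80)/(2π×51.6×1) = 3.288×10^-4 K/W
R_perlite board = ln(164/89)/(2π×0.0642×1) = 1.515 K/W
R_outer film = 1/(h_o·2πr_oL) = 1/(17.6×2π×0.164×1) = 0.05514 K/W
R_total = 1.571 K/W
Q = ΔT/R_total = 394/1.571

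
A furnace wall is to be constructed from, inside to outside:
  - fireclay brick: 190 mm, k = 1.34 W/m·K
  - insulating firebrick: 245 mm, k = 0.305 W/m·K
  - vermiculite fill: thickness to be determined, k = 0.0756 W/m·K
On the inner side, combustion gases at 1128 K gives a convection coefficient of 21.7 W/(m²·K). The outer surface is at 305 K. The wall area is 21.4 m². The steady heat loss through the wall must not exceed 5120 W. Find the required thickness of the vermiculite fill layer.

L ≈ 185 mm

Thermal resistances in series:
R_inner film = 1/(h_i·A) = 1/(21.7×21.4) = 0.002153 K/W
R_fireclay brick = L/(kA) = 0.19/(1.34×21.4) = 0.006626 K/W
R_insulating firebrick = L/(kA) = 0.245/(0.305×21.4) = 0.03754 K/W
Sum of the known resistances R_other = 0.04632 K/W
Required total resistance R_tot = ΔT/Q_allow = 823/5120 = 0.1607 K/W
R_vermiculite fill = R_tot − R_other = 0.1144 K/W
L = R·k·A = 0.1144×0.0756×21.4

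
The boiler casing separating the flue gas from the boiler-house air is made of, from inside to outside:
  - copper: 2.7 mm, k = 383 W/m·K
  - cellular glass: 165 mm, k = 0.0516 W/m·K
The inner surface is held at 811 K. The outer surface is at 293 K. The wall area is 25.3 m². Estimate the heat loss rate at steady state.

Q ≈ 4100 W

Thermal resistances in series:
R_copper = L/(kA) = 0.0027/(383×25.3) = 2.786×10^-7 K/W
R_cellular glass = L/(kA) = 0.165/(0.0516×25.3) = 0.1264 K/W
R_total = 0.1264 K/W
Q = ΔT / R_total = 518 / 0.1264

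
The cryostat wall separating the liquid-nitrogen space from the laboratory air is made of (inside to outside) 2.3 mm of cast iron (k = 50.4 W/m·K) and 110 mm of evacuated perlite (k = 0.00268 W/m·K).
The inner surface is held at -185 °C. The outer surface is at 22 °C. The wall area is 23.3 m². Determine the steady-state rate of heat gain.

Series thermal resistances:
R_cast iron = L/(kA) = 0.0023/(50.4×23.3) = 1.959×10^-6 K/W
R_evacuated perlite = L/(kA) = 0.11/(0.00268×23.3) = 1.762 K/W
R_total = 1.762 K/W
Q = ΔT / R_total = 207 / 1.762

Q ≈ 118 W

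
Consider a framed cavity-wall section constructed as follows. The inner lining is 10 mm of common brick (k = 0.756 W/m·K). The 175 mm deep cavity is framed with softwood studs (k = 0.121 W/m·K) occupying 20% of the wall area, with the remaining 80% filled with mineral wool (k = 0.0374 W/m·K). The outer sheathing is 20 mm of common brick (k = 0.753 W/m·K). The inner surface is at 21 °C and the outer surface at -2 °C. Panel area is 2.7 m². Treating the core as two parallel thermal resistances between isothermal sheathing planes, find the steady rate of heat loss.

Sheathing layers in series; stud and cavity paths in parallel between them.
R_inner = 0.01/(0.756×2.7) = 0.004899 K/W
R_stud  = 0.175/(0.121×0.2×2.7) = 2.678 K/W
R_cav   = 0.175/(0.0374×0.8×2.7) = 2.166 K/W
1/R_core = 1/R_stud + 1/R_cav → R_core = 1.198 K/W
R_outer = 0.02/(0.753×2.7) = 0.009837 K/W
R_total = 1.212 K/W
Q = ΔT/R_total = 23/1.212

Q ≈ 19 W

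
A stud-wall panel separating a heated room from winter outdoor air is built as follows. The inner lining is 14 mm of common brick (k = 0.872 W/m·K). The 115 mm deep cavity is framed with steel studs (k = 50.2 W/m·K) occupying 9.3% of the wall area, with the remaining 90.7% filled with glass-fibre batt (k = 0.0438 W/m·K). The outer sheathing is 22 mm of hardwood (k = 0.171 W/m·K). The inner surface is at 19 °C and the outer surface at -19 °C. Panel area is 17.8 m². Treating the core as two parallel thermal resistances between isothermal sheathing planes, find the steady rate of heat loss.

Q ≈ 4000 W

Sheathing layers in series; stud and cavity paths in parallel between them.
R_inner = 0.014/(0.872×17.8) = 9.02×10^-4 K/W
R_stud  = 0.115/(50.2×0.093×17.8) = 0.001384 K/W
R_cav   = 0.115/(0.0438×0.907×17.8) = 0.1626 K/W
1/R_core = 1/R_stud + 1/R_cav → R_core = 0.001372 K/W
R_outer = 0.022/(0.171×17.8) = 0.007228 K/W
R_total = 0.009502 K/W
Q = ΔT/R_total = 38/0.009502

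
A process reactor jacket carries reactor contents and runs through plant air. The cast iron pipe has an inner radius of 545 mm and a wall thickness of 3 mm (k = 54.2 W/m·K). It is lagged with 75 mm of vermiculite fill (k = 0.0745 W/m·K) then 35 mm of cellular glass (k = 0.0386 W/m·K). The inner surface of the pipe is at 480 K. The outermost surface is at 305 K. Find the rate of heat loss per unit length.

q′ ≈ 350 W/m

For a radial system each layer contributes R = ln(r_out/r_in)/(2πkL); films add R = 1/(hA).
R_cast iron pipe wall = ln(548/545)/(2π×54.2×1) = 1.612×10^-5 K/W
R_vermiculite fill = ln(623/548)/(2π×0.0745×1) = 0.274 K/W
R_cellular glass = ln(658/623)/(2π×0.0386×1) = 0.2254 K/W
R_total = 0.4994 K/W
Q = ΔT/R_total = 175/0.4994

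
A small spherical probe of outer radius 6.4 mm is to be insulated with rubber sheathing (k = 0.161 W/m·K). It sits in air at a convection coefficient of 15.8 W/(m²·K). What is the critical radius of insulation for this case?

For a sphere r_cr = 2k/h = 2×0.161/15.8
r_cr = 20.4 mm; since the bare radius (6.4 mm) is below r_cr, adding a thin layer of insulation will *increase* heat loss.

r_cr ≈ 20.4 mm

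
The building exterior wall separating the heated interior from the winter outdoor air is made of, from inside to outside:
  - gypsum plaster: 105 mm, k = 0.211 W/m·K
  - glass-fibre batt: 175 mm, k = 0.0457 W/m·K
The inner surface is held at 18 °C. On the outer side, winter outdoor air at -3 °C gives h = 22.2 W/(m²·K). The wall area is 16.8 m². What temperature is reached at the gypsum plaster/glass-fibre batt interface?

Treating each layer as a thermal resistance in series:
R_gypsum plaster = L/(kA) = 0.105/(0.211×16.8) = 0.02962 K/W
R_glass-fibre batt = L/(kA) = 0.175/(0.0457×16.8) = 0.2279 K/W
R_outer film = 1/(h_o·A) = 1/(22.2×16.8) = 0.002681 K/W
R_total = 0.2602 K/W;  Q = ΔT/R_total = 21/0.2602 = 80.7 W
T_interface = T_inner − Q·ΣR(inner→interface) = 18 − 80.7×0.02962

T ≈ 15.6 °C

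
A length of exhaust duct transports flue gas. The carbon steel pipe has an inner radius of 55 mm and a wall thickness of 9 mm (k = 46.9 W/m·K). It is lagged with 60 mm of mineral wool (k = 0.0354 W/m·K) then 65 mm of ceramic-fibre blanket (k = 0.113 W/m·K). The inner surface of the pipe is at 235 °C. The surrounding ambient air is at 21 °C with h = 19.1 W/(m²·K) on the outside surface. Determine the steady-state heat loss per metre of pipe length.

For a radial system each layer contributes R = ln(r_out/r_in)/(2πkL); films add R = 1/(hA).
R_carbon steel pipe wall = ln(64/55)/(2π×46.9×1) = 5.143×10^-4 K/W
R_mineral wool = ln(124/64)/(2π×0.0354×1) = 2.974 K/W
R_ceramic-fibre blanket = ln(189/124)/(2π×0.113×1) = 0.5936 K/W
R_outer film = 1/(h_o·2πr_oL) = 1/(19.1×2π×0.189×1) = 0.04409 K/W
R_total = 3.612 K/W
Q = ΔT/R_total = 214/3.612

q′ ≈ 59.3 W/m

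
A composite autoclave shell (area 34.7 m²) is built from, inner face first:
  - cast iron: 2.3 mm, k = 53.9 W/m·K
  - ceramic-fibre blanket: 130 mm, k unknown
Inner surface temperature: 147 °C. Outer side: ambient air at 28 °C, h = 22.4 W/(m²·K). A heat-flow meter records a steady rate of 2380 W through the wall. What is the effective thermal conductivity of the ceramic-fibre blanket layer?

k ≈ 0.0769 W/(m·K)

Treating each layer as a thermal resistance in series:
R_cast iron = L/(kA) = 0.0023/(53.9×34.7) = 1.23×10^-6 K/W
R_outer film = 1/(h_o·A) = 1/(22.4×34.7) = 0.001287 K/W
Sum of known resistances R_other = 0.001288 K/W
Total R = ΔT/Q = 119/2380 = 0.05 K/W
R_ceramic-fibre blanket = R_total − R_other = 0.04871 K/W
k = L/(R·A) = 0.13/(0.04871×34.7)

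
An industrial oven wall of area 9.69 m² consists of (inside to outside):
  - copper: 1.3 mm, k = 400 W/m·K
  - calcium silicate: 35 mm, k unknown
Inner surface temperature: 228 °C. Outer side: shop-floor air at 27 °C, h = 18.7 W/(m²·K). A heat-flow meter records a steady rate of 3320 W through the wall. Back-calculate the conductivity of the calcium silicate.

k ≈ 0.0656 W/(m·K)

Thermal resistances in series:
R_copper = L/(kA) = 0.0013/(400×9.69) = 3.354×10^-7 K/W
R_outer film = 1/(h_o·A) = 1/(18.7×9.69) = 0.005519 K/W
Sum of known resistances R_other = 0.005519 K/W
Total R = ΔT/Q = 201/3320 = 0.06054 K/W
R_calcium silicate = R_total − R_other = 0.05502 K/W
k = L/(R·A) = 0.035/(0.05502×9.69)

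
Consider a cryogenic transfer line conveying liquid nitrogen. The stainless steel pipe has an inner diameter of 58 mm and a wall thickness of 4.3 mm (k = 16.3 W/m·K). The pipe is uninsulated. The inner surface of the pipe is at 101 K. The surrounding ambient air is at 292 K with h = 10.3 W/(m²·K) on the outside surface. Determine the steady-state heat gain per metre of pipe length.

q′ ≈ 410 W/m

Treating each annulus and film as a series resistance:
R_stainless steel pipe wall = ln(33.3/29)/(2π×16.3×1) = 0.00135 K/W
R_outer film = 1/(h_o·2πr_oL) = 1/(10.3×2π×0.0333×1) = 0.464 K/W
R_total = 0.4654 K/W
Q = ΔT/R_total = 191/0.4654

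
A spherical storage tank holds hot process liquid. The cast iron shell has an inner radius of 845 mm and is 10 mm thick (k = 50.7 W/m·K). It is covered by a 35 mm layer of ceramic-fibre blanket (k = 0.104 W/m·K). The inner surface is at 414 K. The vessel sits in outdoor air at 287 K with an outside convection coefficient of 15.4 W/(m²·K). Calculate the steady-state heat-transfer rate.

Radial (spherical) resistances in series:
R_cast iron shell = (1/0.845 − 1/0.855)/(4π×50.7) = 2.172×10^-5 K/W
R_ceramic-fibre blanket = (1/0.855 − 1/0.89)/(4π×0.104) = 0.03519 K/W
R_outer film = 1/(h·4πr_o²) = 1/(15.4×4π×0.89²) = 0.006524 K/W
R_total = 0.04174 K/W
Q = ΔT/R_total = 127/0.04174

Q ≈ 3040 W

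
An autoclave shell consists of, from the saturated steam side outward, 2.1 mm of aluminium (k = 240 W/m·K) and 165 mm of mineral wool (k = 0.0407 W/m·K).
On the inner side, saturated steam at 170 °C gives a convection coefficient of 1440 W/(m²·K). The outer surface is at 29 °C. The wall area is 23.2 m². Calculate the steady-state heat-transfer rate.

Q ≈ 807 W

Thermal resistances in series:
R_inner film = 1/(h_i·A) = 1/(1440×23.2) = 2.993×10^-5 K/W
R_aluminium = L/(kA) = 0.0021/(240×23.2) = 3.772×10^-7 K/W
R_mineral wool = L/(kA) = 0.165/(0.0407×23.2) = 0.1747 K/W
R_total = 0.1748 K/W
Q = ΔT / R_total = 141 / 0.1748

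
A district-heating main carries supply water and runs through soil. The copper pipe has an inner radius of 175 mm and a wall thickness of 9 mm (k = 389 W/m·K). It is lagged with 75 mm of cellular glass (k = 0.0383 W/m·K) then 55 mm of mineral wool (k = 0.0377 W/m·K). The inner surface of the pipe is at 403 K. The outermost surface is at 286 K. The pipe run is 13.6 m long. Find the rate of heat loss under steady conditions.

Q ≈ 712 W

Radial resistances (cylindrical: R_cond = ln(r_o/r_i)/(2πkL), R_conv = 1/(h·2πrL)):
R_copper pipe wall = ln(184/175)/(2π×389×13.6) = 1.509×10^-6 K/W
R_cellular glass = ln(259/184)/(2π×0.0383×13.6) = 0.1045 K/W
R_mineral wool = ln(314/259)/(2π×0.0377×13.6) = 0.05977 K/W
R_total = 0.1642 K/W
Q = ΔT/R_total = 117/0.1642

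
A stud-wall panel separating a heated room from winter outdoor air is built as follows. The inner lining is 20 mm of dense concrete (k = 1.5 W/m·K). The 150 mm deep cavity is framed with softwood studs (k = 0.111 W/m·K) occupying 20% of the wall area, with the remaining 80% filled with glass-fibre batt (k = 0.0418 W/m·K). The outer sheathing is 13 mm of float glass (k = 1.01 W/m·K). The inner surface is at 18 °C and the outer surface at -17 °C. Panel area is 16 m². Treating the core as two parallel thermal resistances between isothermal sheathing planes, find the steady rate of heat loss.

Q ≈ 206 W

Sheathing layers in series; stud and cavity paths in parallel between them.
R_inner = 0.02/(1.5×16) = 8.333×10^-4 K/W
R_stud  = 0.15/(0.111×0.2×16) = 0.4223 K/W
R_cav   = 0.15/(0.0418×0.8×16) = 0.2804 K/W
1/R_core = 1/R_stud + 1/R_cav → R_core = 0.1685 K/W
R_outer = 0.013/(1.01×16) = 8.045×10^-4 K/W
R_total = 0.1701 K/W
Q = ΔT/R_total = 35/0.1701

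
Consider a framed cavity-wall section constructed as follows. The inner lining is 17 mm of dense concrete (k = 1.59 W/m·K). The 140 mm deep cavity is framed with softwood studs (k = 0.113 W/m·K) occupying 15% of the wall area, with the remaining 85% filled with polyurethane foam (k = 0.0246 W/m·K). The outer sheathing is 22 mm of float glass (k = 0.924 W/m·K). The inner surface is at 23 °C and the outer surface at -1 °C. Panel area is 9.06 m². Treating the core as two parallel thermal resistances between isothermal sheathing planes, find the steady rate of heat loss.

Sheathing layers in series; stud and cavity paths in parallel between them.
R_inner = 0.017/(1.59×9.06) = 0.00118 K/W
R_stud  = 0.14/(0.113×0.15×9.06) = 0.9117 K/W
R_cav   = 0.14/(0.0246×0.85×9.06) = 0.739 K/W
1/R_core = 1/R_stud + 1/R_cav → R_core = 0.4081 K/W
R_outer = 0.022/(0.924×9.06) = 0.002628 K/W
R_total = 0.412 K/W
Q = ΔT/R_total = 24/0.412

Q ≈ 58.3 W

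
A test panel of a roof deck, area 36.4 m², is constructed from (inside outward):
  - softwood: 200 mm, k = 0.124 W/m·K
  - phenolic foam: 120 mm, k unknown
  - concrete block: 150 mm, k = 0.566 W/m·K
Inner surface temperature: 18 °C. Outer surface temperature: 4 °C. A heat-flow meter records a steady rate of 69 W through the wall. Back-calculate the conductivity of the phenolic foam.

Model the wall as resistances in series:
R_softwood = L/(kA) = 0.2/(0.124×36.4) = 0.04431 K/W
R_concrete block = L/(kA) = 0.15/(0.566×36.4) = 0.007281 K/W
Sum of known resistances R_other = 0.05159 K/W
Total R = ΔT/Q = 14/69 = 0.2029 K/W
R_phenolic foam = R_total − R_other = 0.1513 K/W
k = L/(R·A) = 0.12/(0.1513×36.4)

k ≈ 0.0218 W/(m·K)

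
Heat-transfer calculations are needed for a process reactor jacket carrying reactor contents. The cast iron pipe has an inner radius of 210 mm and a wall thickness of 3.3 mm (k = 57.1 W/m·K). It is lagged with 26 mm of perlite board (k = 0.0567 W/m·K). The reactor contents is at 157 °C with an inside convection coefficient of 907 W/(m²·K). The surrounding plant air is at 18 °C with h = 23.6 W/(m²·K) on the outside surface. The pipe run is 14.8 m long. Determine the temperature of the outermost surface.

T ≈ 29.1 °C

Radial resistances (cylindrical: R_cond = ln(r_o/r_i)/(2πkL), R_conv = 1/(h·2πrL)):
R_inner film = 1/(h_i·2πr₁L) = 1/(907×2π×0.21×14.8) = 5.646×10^-5 K/W
R_cast iron pipe wall = ln(213.3/210)/(2π×57.1×14.8) = 2.936×10^-6 K/W
R_perlite board = ln(239.3/213.3)/(2π×0.0567×14.8) = 0.02181 K/W
R_outer film = 1/(h_o·2πr_oL) = 1/(23.6×2π×0.2393×14.8) = 0.001904 K/W
R_total = 0.02378 K/W
Q = ΔT/R_total = 139/0.02378
Q = 5850 W
T_interface = T_inner − Q·ΣR(inner→interface) = 157 − 5850×0.02187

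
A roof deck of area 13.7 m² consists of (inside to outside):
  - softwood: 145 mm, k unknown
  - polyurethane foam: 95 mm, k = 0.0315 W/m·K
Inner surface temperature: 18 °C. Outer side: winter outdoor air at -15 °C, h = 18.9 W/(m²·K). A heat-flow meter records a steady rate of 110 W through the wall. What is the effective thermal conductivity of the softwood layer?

k ≈ 0.139 W/(m·K)

Model the wall as resistances in series:
R_polyurethane foam = L/(kA) = 0.095/(0.0315×13.7) = 0.2201 K/W
R_outer film = 1/(h_o·A) = 1/(18.9×13.7) = 0.003862 K/W
Sum of known resistances R_other = 0.224 K/W
Total R = ΔT/Q = 33/110 = 0.3 K/W
R_softwood = R_total − R_other = 0.076 K/W
k = L/(R·A) = 0.145/(0.076×13.7)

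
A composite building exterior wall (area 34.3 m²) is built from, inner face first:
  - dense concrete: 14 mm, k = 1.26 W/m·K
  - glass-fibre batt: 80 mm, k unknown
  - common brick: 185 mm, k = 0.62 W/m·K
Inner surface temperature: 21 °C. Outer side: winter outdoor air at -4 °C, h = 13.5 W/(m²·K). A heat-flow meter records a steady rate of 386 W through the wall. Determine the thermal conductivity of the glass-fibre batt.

k ≈ 0.0435 W/(m·K)

Model the wall as resistances in series:
R_dense concrete = L/(kA) = 0.014/(1.26×34.3) = 3.239×10^-4 K/W
R_common brick = L/(kA) = 0.185/(0.62×34.3) = 0.008699 K/W
R_outer film = 1/(h_o·A) = 1/(13.5×34.3) = 0.00216 K/W
Sum of known resistances R_other = 0.01118 K/W
Total R = ΔT/Q = 25/386 = 0.06477 K/W
R_glass-fibre batt = R_total − R_other = 0.05358 K/W
k = L/(R·A) = 0.08/(0.05358×34.3)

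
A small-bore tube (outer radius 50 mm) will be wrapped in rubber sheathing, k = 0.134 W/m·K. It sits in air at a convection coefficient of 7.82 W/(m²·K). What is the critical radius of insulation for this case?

r_cr ≈ 17.1 mm

For a cylinder r_cr = k/h = 0.134/7.82
r_cr = 17.1 mm; since the bare radius (50 mm) is above r_cr, any added insulation will reduce heat loss.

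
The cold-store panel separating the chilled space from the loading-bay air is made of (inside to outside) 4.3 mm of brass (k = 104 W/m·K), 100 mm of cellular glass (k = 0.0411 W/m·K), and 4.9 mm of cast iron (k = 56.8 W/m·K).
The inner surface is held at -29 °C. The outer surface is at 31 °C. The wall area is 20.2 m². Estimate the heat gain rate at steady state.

Using the resistance-network approach (series):
R_brass = L/(kA) = 0.0043/(104×20.2) = 2.047×10^-6 K/W
R_cellular glass = L/(kA) = 0.1/(0.0411×20.2) = 0.1205 K/W
R_cast iron = L/(kA) = 0.0049/(56.8×20.2) = 4.271×10^-6 K/W
R_total = 0.1205 K/W
Q = ΔT / R_total = 60 / 0.1205

Q ≈ 498 W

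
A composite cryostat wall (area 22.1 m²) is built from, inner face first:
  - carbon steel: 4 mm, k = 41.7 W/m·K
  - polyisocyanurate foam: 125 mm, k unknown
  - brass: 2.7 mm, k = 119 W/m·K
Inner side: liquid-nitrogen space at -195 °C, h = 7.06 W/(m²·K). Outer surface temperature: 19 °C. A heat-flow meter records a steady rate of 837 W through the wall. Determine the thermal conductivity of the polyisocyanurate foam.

k ≈ 0.0227 W/(m·K)

Treating each layer as a thermal resistance in series:
R_inner film = 1/(h_i·A) = 1/(7.06×22.1) = 0.006409 K/W
R_carbon steel = L/(kA) = 0.004/(41.7×22.1) = 4.34×10^-6 K/W
R_brass = L/(kA) = 0.0027/(119×22.1) = 1.027×10^-6 K/W
Sum of known resistances R_other = 0.006415 K/W
Total R = ΔT/Q = 214/837 = 0.2557 K/W
R_polyisocyanurate foam = R_total − R_other = 0.2493 K/W
k = L/(R·A) = 0.125/(0.2493×22.1)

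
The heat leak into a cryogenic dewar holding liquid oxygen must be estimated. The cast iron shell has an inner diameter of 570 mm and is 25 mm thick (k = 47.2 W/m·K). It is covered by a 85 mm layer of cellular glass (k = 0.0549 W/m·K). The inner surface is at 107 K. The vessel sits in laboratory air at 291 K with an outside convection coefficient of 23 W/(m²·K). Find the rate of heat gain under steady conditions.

For a spherical shell R = (1/r₁ − 1/r₂)/(4πk); film R = 1/(h·4πr²). In series:
R_cast iron shell = (1/0.285 − 1/0.31)/(4π×47.2) = 4.771×10^-4 K/W
R_cellular glass = (1/0.31 − 1/0.395)/(4π×0.0549) = 1.006 K/W
R_outer film = 1/(h·4πr_o²) = 1/(23×4π×0.395²) = 0.02218 K/W
R_total = 1.029 K/W
Q = ΔT/R_total = 184/1.029

Q ≈ 179 W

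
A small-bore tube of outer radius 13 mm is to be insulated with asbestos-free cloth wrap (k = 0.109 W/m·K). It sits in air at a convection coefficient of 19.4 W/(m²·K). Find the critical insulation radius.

r_cr ≈ 5.62 mm

For a cylinder r_cr = k/h = 0.109/19.4
r_cr = 5.62 mm; since the bare radius (13 mm) is above r_cr, any added insulation will reduce heat loss.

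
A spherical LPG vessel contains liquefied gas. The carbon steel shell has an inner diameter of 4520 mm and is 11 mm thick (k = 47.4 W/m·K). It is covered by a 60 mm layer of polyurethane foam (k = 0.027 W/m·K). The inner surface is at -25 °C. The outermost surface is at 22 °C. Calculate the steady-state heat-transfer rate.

Q ≈ 1410 W

Spherical conduction: R = (1/r_in − 1/r_out)/(4πk) per layer; series-sum.
R_carbon steel shell = (1/2.26 − 1/2.271)/(4π×47.4) = 3.598×10^-6 K/W
R_polyurethane foam = (1/2.271 − 1/2.331)/(4π×0.027) = 0.03341 K/W
R_total = 0.03341 K/W
Q = ΔT/R_total = 47/0.03341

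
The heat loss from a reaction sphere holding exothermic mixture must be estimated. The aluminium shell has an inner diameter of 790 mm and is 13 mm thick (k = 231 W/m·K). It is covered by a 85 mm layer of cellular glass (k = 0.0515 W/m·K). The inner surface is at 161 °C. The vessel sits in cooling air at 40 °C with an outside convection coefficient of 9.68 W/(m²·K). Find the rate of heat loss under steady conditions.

Q ≈ 176 W

Each spherical layer contributes R = (1/r_i − 1/r_o)/(4πk):
R_aluminium shell = (1/0.395 − 1/0.408)/(4π×231) = 2.779×10^-5 K/W
R_cellular glass = (1/0.408 − 1/0.493)/(4π×0.0515) = 0.653 K/W
R_outer film = 1/(h·4πr_o²) = 1/(9.68×4π×0.493²) = 0.03382 K/W
R_total = 0.6868 K/W
Q = ΔT/R_total = 121/0.6868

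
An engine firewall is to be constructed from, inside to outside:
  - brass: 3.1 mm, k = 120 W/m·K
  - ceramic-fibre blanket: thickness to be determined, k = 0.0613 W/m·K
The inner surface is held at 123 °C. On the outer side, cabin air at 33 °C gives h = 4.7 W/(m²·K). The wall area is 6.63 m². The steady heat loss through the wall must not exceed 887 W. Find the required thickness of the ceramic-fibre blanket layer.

Series thermal resistances:
R_brass = L/(kA) = 0.0031/(120×6.63) = 3.896×10^-6 K/W
R_outer film = 1/(h_o·A) = 1/(4.7×6.63) = 0.03209 K/W
Sum of the known resistances R_other = 0.0321 K/W
Required total resistance R_tot = ΔT/Q_allow = 90/887 = 0.1015 K/W
R_ceramic-fibre blanket = R_tot − R_other = 0.06937 K/W
L = R·k·A = 0.06937×0.0613×6.63

L ≈ 28.2 mm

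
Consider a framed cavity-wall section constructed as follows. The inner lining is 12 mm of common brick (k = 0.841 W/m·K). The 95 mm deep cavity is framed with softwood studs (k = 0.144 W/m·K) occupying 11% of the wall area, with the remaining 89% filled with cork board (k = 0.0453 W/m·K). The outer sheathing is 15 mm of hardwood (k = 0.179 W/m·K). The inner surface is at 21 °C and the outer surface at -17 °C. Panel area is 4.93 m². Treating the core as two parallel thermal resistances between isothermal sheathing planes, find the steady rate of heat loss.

Q ≈ 105 W

Sheathing layers in series; stud and cavity paths in parallel between them.
R_inner = 0.012/(0.841×4.93) = 0.002894 K/W
R_stud  = 0.095/(0.144×0.11×4.93) = 1.217 K/W
R_cav   = 0.095/(0.0453×0.89×4.93) = 0.478 K/W
1/R_core = 1/R_stud + 1/R_cav → R_core = 0.3431 K/W
R_outer = 0.015/(0.179×4.93) = 0.017 K/W
R_total = 0.363 K/W
Q = ΔT/R_total = 38/0.363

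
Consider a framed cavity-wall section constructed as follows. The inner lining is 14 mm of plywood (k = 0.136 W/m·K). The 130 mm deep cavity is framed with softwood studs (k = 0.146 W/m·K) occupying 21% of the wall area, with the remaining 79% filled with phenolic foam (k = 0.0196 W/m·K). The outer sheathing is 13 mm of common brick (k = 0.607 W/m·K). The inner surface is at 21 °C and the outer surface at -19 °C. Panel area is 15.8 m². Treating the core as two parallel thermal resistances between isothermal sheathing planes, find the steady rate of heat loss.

Sheathing layers in series; stud and cavity paths in parallel between them.
R_inner = 0.014/(0.136×15.8) = 0.006515 K/W
R_stud  = 0.13/(0.146×0.21×15.8) = 0.2684 K/W
R_cav   = 0.13/(0.0196×0.79×15.8) = 0.5314 K/W
1/R_core = 1/R_stud + 1/R_cav → R_core = 0.1783 K/W
R_outer = 0.013/(0.607×15.8) = 0.001355 K/W
R_total = 0.1862 K/W
Q = ΔT/R_total = 40/0.1862

Q ≈ 215 W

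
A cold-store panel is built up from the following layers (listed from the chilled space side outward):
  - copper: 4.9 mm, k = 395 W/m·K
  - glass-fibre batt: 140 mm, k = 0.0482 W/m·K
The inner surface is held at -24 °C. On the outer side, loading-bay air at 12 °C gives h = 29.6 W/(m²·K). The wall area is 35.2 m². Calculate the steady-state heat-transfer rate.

Treating each layer as a thermal resistance in series:
R_copper = L/(kA) = 0.0049/(395×35.2) = 3.524×10^-7 K/W
R_glass-fibre batt = L/(kA) = 0.14/(0.0482×35.2) = 0.08252 K/W
R_outer film = 1/(h_o·A) = 1/(29.6×35.2) = 9.598×10^-4 K/W
R_total = 0.08348 K/W
Q = ΔT / R_total = 36 / 0.08348

Q ≈ 431 W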